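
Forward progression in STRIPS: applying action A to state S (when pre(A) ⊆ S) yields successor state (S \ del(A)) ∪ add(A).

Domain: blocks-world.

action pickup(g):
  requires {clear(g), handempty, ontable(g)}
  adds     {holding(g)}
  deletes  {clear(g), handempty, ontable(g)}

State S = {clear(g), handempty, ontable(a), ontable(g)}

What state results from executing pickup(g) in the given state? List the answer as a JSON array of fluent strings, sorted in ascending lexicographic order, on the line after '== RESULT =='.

Progress:
  pre ⊆ S: {clear(g), handempty, ontable(g)} ⊆ S  — applicable
  S \ del = {ontable(a)}
  ∪ add   = {holding(g), ontable(a)}

== RESULT ==
["holding(g)", "ontable(a)"]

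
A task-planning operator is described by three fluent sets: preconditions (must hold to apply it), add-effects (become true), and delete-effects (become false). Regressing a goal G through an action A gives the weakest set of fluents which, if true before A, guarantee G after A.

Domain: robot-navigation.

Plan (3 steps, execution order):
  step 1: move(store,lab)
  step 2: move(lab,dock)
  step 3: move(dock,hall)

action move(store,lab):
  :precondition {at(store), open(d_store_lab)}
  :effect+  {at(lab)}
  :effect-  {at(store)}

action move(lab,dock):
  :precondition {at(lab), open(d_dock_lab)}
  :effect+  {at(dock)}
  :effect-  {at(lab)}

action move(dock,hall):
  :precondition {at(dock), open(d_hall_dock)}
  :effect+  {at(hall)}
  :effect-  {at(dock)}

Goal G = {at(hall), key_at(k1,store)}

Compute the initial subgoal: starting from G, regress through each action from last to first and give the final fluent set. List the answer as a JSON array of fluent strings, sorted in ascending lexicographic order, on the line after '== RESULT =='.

Work backward from the goal:
  through step 3 (move(dock,hall)): drop {at(hall)}, keep {key_at(k1,store)}, require {at(dock), open(d_hall_dock)}
    → {at(dock), key_at(k1,store), open(d_hall_dock)}
  through step 2 (move(lab,dock)): drop {at(dock)}, keep {key_at(k1,store), open(d_hall_dock)}, require {at(lab), open(d_dock_lab)}
    → {at(lab), key_at(k1,store), open(d_dock_lab), open(d_hall_dock)}
  through step 1 (move(store,lab)): drop {at(lab)}, keep {key_at(k1,store), open(d_dock_lab), open(d_hall_dock)}, require {at(store), open(d_store_lab)}
    → {at(store), key_at(k1,store), open(d_dock_lab), open(d_hall_dock), open(d_store_lab)}

== RESULT ==
["at(store)", "key_at(k1,store)", "open(d_dock_lab)", "open(d_hall_dock)", "open(d_store_lab)"]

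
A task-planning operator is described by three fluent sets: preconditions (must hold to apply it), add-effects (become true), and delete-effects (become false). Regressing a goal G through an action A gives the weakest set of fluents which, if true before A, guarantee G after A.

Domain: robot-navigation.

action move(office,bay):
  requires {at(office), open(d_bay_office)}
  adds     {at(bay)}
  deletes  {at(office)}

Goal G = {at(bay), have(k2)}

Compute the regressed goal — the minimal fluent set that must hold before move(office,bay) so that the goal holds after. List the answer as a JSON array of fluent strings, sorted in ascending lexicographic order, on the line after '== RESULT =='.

Regress:
  G ∩ del = {}  (empty — regression defined)
  G \ add = {at(bay), have(k2)} \ {at(bay)} = {have(k2)}
  ∪ pre   = {have(k2)} ∪ {at(office), open(d_bay_office)}
          = {at(office), have(k2), open(d_bay_office)}

== RESULT ==
["at(office)", "have(k2)", "open(d_bay_office)"]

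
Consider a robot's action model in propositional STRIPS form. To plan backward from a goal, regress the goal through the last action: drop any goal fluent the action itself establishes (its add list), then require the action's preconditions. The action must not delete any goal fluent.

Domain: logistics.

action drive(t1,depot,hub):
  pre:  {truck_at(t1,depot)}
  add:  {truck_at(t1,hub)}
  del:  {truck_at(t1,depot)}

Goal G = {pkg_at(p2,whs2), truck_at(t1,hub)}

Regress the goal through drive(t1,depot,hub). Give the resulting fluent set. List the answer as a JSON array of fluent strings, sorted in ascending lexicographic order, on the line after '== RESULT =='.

Regress:
  G ∩ del = {}  (empty — regression defined)
  G \ add = {pkg_at(p2,whs2), truck_at(t1,hub)} \ {truck_at(t1,hub)} = {pkg_at(p2,whs2)}
  ∪ pre   = {pkg_at(p2,whs2)} ∪ {truck_at(t1,depot)}
          = {pkg_at(p2,whs2), truck_at(t1,depot)}

== RESULT ==
["pkg_at(p2,whs2)", "truck_at(t1,depot)"]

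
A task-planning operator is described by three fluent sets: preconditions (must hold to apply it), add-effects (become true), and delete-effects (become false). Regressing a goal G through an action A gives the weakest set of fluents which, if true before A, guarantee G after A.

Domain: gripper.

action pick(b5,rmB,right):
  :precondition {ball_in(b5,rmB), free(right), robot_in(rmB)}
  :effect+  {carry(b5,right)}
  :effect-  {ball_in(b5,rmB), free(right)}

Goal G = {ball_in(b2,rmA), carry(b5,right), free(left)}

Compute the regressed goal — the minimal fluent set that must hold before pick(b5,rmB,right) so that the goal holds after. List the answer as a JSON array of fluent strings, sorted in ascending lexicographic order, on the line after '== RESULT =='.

Compute (G \ add) ∪ pre:
  G ∩ del = {}  (empty — regression defined)
  G \ add = {ball_in(b2,rmA), carry(b5,right), free(left)} \ {carry(b5,right)} = {ball_in(b2,rmA), free(left)}
  ∪ pre   = {ball_in(b2,rmA), free(left)} ∪ {ball_in(b5,rmB), free(right), robot_in(rmB)}
          = {ball_in(b2,rmA), ball_in(b5,rmB), free(left), free(right), robot_in(rmB)}

== RESULT ==
["ball_in(b2,rmA)", "ball_in(b5,rmB)", "free(left)", "free(right)", "robot_in(rmB)"]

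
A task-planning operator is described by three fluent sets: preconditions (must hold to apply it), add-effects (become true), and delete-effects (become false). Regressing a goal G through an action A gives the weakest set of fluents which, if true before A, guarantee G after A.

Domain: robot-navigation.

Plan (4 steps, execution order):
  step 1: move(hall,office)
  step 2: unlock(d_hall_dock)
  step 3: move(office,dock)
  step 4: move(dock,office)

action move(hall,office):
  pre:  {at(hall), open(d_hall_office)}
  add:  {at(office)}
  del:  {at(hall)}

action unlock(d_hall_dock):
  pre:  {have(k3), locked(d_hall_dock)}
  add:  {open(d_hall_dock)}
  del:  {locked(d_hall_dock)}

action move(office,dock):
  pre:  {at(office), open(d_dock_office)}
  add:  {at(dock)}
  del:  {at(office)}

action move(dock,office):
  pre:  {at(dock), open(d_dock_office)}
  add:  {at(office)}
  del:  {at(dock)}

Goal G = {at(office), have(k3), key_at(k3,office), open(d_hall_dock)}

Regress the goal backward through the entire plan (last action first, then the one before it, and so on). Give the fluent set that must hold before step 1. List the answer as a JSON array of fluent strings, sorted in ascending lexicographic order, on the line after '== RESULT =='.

Work backward from the goal:
  through step 4 (move(dock,office)): drop {at(office)}, keep {have(k3), key_at(k3,office), open(d_hall_dock)}, require {at(dock), open(d_dock_office)}
    → {at(dock), have(k3), key_at(k3,office), open(d_dock_office), open(d_hall_dock)}
  through step 3 (move(office,dock)): drop {at(dock)}, keep {have(k3), key_at(k3,office), open(d_dock_office), open(d_hall_dock)}, require {at(office), open(d_dock_office)}
    → {at(office), have(k3), key_at(k3,office), open(d_dock_office), open(d_hall_dock)}
  through step 2 (unlock(d_hall_dock)): drop {open(d_hall_dock)}, keep {at(office), have(k3), key_at(k3,office), open(d_dock_office)}, require {have(k3), locked(d_hall_dock)}
    → {at(office), have(k3), key_at(k3,office), locked(d_hall_dock), open(d_dock_office)}
  through step 1 (move(hall,office)): drop {at(office)}, keep {have(k3), key_at(k3,office), locked(d_hall_dock), open(d_dock_office)}, require {at(hall), open(d_hall_office)}
    → {at(hall), have(k3), key_at(k3,office), locked(d_hall_dock), open(d_dock_office), open(d_hall_office)}

== RESULT ==
["at(hall)", "have(k3)", "key_at(k3,office)", "locked(d_hall_dock)", "open(d_dock_office)", "open(d_hall_office)"]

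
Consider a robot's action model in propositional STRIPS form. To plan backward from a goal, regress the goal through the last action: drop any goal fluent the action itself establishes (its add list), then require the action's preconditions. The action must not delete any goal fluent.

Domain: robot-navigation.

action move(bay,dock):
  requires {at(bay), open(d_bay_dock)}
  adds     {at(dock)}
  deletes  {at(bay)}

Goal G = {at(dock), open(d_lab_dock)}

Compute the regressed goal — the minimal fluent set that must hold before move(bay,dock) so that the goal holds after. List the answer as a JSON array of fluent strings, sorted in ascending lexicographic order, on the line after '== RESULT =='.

Compute (G \ add) ∪ pre:
  G ∩ del = {}  (empty — regression defined)
  G \ add = {at(dock), open(d_lab_dock)} \ {at(dock)} = {open(d_lab_dock)}
  ∪ pre   = {open(d_lab_dock)} ∪ {at(bay), open(d_bay_dock)}
          = {at(bay), open(d_bay_dock), open(d_lab_dock)}

== RESULT ==
["at(bay)", "open(d_bay_dock)", "open(d_lab_dock)"]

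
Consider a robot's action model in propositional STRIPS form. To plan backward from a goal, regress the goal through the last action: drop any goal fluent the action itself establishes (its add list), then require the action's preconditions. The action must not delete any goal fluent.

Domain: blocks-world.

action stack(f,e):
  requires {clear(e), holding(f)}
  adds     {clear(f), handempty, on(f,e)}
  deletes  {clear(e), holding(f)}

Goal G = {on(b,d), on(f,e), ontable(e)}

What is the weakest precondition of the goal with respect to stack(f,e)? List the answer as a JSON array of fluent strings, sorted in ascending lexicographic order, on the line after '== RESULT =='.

Regress:
  G ∩ del = {}  (empty — regression defined)
  G \ add = {on(b,d), on(f,e), ontable(e)} \ {clear(f), handempty, on(f,e)} = {on(b,d), ontable(e)}
  ∪ pre   = {on(b,d), ontable(e)} ∪ {clear(e), holding(f)}
          = {clear(e), holding(f), on(b,d), ontable(e)}

== RESULT ==
["clear(e)", "holding(f)", "on(b,d)", "ontable(e)"]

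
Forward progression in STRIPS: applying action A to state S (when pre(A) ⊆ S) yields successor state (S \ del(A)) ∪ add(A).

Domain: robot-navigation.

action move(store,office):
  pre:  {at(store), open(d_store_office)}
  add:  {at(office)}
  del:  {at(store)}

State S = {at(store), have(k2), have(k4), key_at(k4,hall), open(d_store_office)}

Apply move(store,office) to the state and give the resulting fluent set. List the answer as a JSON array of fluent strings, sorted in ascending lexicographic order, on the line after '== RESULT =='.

Progress:
  pre ⊆ S: {at(store), open(d_store_office)} ⊆ S  — applicable
  S \ del = {have(k2), have(k4), key_at(k4,hall), open(d_store_office)}
  ∪ add   = {at(office), have(k2), have(k4), key_at(k4,hall), open(d_store_office)}

== RESULT ==
["at(office)", "have(k2)", "have(k4)", "key_at(k4,hall)", "open(d_store_office)"]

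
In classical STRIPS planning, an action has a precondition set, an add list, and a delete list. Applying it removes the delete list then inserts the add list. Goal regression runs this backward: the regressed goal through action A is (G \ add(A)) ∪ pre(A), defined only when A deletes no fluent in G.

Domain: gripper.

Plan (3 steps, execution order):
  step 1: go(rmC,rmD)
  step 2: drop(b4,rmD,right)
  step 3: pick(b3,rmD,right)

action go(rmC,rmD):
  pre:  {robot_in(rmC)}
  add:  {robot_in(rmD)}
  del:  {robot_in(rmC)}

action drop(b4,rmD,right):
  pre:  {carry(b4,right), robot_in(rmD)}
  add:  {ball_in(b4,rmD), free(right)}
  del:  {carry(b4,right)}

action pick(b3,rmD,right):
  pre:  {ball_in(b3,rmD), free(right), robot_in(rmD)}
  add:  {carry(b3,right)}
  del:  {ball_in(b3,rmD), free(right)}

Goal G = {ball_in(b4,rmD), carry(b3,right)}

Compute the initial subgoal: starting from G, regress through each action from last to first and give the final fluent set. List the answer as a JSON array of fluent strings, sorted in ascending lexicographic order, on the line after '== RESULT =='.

Regress step by step:
  through step 3 (pick(b3,rmD,right)): drop {carry(b3,right)}, keep {ball_in(b4,rmD)}, require {ball_in(b3,rmD), free(right), robot_in(rmD)}
    → {ball_in(b3,rmD), ball_in(b4,rmD), free(right), robot_in(rmD)}
  through step 2 (drop(b4,rmD,right)): drop {ball_in(b4,rmD), free(right)}, keep {ball_in(b3,rmD), robot_in(rmD)}, require {carry(b4,right), robot_in(rmD)}
    → {ball_in(b3,rmD), carry(b4,right), robot_in(rmD)}
  through step 1 (go(rmC,rmD)): drop {robot_in(rmD)}, keep {ball_in(b3,rmD), carry(b4,right)}, require {robot_in(rmC)}
    → {ball_in(b3,rmD), carry(b4,right), robot_in(rmC)}

== RESULT ==
["ball_in(b3,rmD)", "carry(b4,right)", "robot_in(rmC)"]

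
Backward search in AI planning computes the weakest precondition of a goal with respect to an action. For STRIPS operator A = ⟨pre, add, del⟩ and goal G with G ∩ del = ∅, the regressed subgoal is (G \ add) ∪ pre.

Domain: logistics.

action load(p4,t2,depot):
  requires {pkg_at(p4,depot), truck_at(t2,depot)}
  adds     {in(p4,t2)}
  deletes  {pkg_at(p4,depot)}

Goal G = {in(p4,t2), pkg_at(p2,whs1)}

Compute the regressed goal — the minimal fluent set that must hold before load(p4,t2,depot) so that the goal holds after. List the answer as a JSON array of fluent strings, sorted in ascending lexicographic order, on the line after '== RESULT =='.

Compute (G \ add) ∪ pre:
  G ∩ del = {}  (empty — regression defined)
  G \ add = {in(p4,t2), pkg_at(p2,whs1)} \ {in(p4,t2)} = {pkg_at(p2,whs1)}
  ∪ pre   = {pkg_at(p2,whs1)} ∪ {pkg_at(p4,depot), truck_at(t2,depot)}
          = {pkg_at(p2,whs1), pkg_at(p4,depot), truck_at(t2,depot)}

== RESULT ==
["pkg_at(p2,whs1)", "pkg_at(p4,depot)", "truck_at(t2,depot)"]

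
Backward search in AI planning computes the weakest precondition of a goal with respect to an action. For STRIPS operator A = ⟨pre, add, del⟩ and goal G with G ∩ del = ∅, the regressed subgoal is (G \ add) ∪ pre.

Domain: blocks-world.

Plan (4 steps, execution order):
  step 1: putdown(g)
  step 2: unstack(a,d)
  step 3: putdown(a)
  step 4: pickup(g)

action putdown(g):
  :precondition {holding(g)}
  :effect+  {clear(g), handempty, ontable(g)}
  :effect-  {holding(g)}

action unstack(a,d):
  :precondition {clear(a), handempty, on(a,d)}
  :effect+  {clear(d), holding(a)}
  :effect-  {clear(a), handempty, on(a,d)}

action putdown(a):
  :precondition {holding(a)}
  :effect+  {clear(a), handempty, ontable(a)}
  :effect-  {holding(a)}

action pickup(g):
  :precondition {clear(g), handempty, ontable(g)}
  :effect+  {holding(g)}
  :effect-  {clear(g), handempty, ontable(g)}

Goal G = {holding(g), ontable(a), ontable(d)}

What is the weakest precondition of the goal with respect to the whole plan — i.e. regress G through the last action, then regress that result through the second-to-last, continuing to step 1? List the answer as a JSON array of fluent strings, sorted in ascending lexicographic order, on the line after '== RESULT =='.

Regress step by step:
  through step 4 (pickup(g)): drop {holding(g)}, keep {ontable(a), ontable(d)}, require {clear(g), handempty, ontable(g)}
    → {clear(g), handempty, ontable(a), ontable(d), ontable(g)}
  through step 3 (putdown(a)): drop {handempty, ontable(a)}, keep {clear(g), ontable(d), ontable(g)}, require {holding(a)}
    → {clear(g), holding(a), ontable(d), ontable(g)}
  through step 2 (unstack(a,d)): drop {holding(a)}, keep {clear(g), ontable(d), ontable(g)}, require {clear(a), handempty, on(a,d)}
    → {clear(a), clear(g), handempty, on(a,d), ontable(d), ontable(g)}
  through step 1 (putdown(g)): drop {clear(g), handempty, ontable(g)}, keep {clear(a), on(a,d), ontable(d)}, require {holding(g)}
    → {clear(a), holding(g), on(a,d), ontable(d)}

== RESULT ==
["clear(a)", "holding(g)", "on(a,d)", "ontable(d)"]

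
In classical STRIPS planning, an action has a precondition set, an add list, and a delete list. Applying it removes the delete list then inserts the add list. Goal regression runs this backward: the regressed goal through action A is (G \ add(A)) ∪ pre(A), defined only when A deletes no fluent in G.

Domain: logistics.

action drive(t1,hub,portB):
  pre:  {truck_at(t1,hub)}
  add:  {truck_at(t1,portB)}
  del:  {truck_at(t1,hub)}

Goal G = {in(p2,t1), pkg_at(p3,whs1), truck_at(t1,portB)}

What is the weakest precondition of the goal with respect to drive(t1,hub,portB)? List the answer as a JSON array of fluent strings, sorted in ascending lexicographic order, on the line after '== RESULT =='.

Regress:
  G ∩ del = {}  (empty — regression defined)
  G \ add = {in(p2,t1), pkg_at(p3,whs1), truck_at(t1,portB)} \ {truck_at(t1,portB)} = {in(p2,t1), pkg_at(p3,whs1)}
  ∪ pre   = {in(p2,t1), pkg_at(p3,whs1)} ∪ {truck_at(t1,hub)}
          = {in(p2,t1), pkg_at(p3,whs1), truck_at(t1,hub)}

== RESULT ==
["in(p2,t1)", "pkg_at(p3,whs1)", "truck_at(t1,hub)"]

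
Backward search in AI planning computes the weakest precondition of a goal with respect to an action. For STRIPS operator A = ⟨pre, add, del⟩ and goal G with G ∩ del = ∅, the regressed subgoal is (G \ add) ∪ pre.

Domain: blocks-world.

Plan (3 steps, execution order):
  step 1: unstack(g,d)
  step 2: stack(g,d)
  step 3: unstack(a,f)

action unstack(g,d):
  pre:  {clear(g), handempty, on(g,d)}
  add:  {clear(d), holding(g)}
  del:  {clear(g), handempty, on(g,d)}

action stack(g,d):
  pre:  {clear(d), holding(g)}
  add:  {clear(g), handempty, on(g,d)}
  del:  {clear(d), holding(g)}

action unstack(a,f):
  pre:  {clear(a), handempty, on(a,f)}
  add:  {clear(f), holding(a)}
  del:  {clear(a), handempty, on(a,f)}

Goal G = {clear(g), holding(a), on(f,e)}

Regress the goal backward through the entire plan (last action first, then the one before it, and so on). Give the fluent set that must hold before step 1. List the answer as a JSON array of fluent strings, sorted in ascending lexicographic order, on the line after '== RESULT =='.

Work backward from the goal:
  through step 3 (unstack(a,f)): drop {holding(a)}, keep {clear(g), on(f,e)}, require {clear(a), handempty, on(a,f)}
    → {clear(a), clear(g), handempty, on(a,f), on(f,e)}
  through step 2 (stack(g,d)): drop {clear(g), handempty}, keep {clear(a), on(a,f), on(f,e)}, require {clear(d), holding(g)}
    → {clear(a), clear(d), holding(g), on(a,f), on(f,e)}
  through step 1 (unstack(g,d)): drop {clear(d), holding(g)}, keep {clear(a), on(a,f), on(f,e)}, require {clear(g), handempty, on(g,d)}
    → {clear(a), clear(g), handempty, on(a,f), on(f,e), on(g,d)}

== RESULT ==
["clear(a)", "clear(g)", "handempty", "on(a,f)", "on(f,e)", "on(g,d)"]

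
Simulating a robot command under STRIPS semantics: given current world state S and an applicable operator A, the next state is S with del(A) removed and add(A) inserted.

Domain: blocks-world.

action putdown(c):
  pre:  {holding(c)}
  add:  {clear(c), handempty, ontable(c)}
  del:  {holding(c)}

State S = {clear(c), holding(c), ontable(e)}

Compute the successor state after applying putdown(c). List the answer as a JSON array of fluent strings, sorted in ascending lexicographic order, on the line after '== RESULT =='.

Compute (S \ del) ∪ add:
  pre ⊆ S: {holding(c)} ⊆ S  — applicable
  S \ del = {clear(c), ontable(e)}
  ∪ add   = {clear(c), handempty, ontable(c), ontable(e)}

== RESULT ==
["clear(c)", "handempty", "ontable(c)", "ontable(e)"]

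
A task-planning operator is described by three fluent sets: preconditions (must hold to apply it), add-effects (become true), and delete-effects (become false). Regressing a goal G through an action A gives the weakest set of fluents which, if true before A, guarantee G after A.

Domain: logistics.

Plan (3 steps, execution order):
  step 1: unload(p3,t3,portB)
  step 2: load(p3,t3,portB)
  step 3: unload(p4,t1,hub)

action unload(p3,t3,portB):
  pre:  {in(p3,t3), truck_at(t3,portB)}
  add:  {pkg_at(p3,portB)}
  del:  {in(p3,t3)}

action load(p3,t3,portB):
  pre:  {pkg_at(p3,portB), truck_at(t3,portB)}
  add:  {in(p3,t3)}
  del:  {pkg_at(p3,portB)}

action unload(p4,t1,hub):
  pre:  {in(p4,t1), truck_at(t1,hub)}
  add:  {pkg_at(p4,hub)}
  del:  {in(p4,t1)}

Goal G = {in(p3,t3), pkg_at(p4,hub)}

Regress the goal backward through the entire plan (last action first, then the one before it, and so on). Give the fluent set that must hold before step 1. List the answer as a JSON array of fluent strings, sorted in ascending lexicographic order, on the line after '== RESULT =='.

Work backward from the goal:
  through step 3 (unload(p4,t1,hub)): drop {pkg_at(p4,hub)}, keep {in(p3,t3)}, require {in(p4,t1), truck_at(t1,hub)}
    → {in(p3,t3), in(p4,t1), truck_at(t1,hub)}
  through step 2 (load(p3,t3,portB)): drop {in(p3,t3)}, keep {in(p4,t1), truck_at(t1,hub)}, require {pkg_at(p3,portB), truck_at(t3,portB)}
    → {in(p4,t1), pkg_at(p3,portB), truck_at(t1,hub), truck_at(t3,portB)}
  through step 1 (unload(p3,t3,portB)): drop {pkg_at(p3,portB)}, keep {in(p4,t1), truck_at(t1,hub), truck_at(t3,portB)}, require {in(p3,t3), truck_at(t3,portB)}
    → {in(p3,t3), in(p4,t1), truck_at(t1,hub), truck_at(t3,portB)}

== RESULT ==
["in(p3,t3)", "in(p4,t1)", "truck_at(t1,hub)", "truck_at(t3,portB)"]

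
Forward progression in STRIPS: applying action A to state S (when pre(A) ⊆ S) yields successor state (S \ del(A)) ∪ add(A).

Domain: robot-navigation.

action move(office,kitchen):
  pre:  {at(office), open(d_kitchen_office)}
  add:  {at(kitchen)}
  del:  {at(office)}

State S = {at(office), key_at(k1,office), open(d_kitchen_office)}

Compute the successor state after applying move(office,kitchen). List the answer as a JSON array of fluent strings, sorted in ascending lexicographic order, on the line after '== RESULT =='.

Progress:
  pre ⊆ S: {at(office), open(d_kitchen_office)} ⊆ S  — applicable
  S \ del = {key_at(k1,office), open(d_kitchen_office)}
  ∪ add   = {at(kitchen), key_at(k1,office), open(d_kitchen_office)}

== RESULT ==
["at(kitchen)", "key_at(k1,office)", "open(d_kitchen_office)"]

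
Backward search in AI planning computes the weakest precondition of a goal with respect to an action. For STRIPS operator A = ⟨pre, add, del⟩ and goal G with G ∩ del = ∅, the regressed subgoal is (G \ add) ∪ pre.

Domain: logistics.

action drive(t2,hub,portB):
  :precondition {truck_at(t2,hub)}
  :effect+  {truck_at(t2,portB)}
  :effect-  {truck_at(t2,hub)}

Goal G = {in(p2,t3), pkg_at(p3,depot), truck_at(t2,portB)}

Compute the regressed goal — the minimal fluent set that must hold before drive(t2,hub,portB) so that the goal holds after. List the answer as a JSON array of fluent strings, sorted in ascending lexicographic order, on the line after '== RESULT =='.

Compute (G \ add) ∪ pre:
  G ∩ del = {}  (empty — regression defined)
  G \ add = {in(p2,t3), pkg_at(p3,depot), truck_at(t2,portB)} \ {truck_at(t2,portB)} = {in(p2,t3), pkg_at(p3,depot)}
  ∪ pre   = {in(p2,t3), pkg_at(p3,depot)} ∪ {truck_at(t2,hub)}
          = {in(p2,t3), pkg_at(p3,depot), truck_at(t2,hub)}

== RESULT ==
["in(p2,t3)", "pkg_at(p3,depot)", "truck_at(t2,hub)"]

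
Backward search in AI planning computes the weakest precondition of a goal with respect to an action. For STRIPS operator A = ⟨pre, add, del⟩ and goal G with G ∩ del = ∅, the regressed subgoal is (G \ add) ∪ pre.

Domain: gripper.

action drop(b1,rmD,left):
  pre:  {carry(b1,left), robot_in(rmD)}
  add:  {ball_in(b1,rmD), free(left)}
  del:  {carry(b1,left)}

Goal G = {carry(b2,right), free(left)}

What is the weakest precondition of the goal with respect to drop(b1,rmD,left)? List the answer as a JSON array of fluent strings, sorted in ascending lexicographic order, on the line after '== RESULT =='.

Compute (G \ add) ∪ pre:
  G ∩ del = {}  (empty — regression defined)
  G \ add = {carry(b2,right), free(left)} \ {ball_in(b1,rmD), free(left)} = {carry(b2,right)}
  ∪ pre   = {carry(b2,right)} ∪ {carry(b1,left), robot_in(rmD)}
          = {carry(b1,left), carry(b2,right), robot_in(rmD)}

== RESULT ==
["carry(b1,left)", "carry(b2,right)", "robot_in(rmD)"]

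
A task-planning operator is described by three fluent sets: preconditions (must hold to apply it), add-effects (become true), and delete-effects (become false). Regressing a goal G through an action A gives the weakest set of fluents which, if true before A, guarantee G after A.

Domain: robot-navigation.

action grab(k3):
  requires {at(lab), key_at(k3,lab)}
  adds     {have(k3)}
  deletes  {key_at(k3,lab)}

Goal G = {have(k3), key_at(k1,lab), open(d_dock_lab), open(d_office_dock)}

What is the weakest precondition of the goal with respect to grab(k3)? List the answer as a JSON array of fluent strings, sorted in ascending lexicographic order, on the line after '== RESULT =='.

Compute (G \ add) ∪ pre:
  G ∩ del = {}  (empty — regression defined)
  G \ add = {have(k3), key_at(k1,lab), open(d_dock_lab), open(d_office_dock)} \ {have(k3)} = {key_at(k1,lab), open(d_dock_lab), open(d_office_dock)}
  ∪ pre   = {key_at(k1,lab), open(d_dock_lab), open(d_office_dock)} ∪ {at(lab), key_at(k3,lab)}
          = {at(lab), key_at(k1,lab), key_at(k3,lab), open(d_dock_lab), open(d_office_dock)}

== RESULT ==
["at(lab)", "key_at(k1,lab)", "key_at(k3,lab)", "open(d_dock_lab)", "open(d_office_dock)"]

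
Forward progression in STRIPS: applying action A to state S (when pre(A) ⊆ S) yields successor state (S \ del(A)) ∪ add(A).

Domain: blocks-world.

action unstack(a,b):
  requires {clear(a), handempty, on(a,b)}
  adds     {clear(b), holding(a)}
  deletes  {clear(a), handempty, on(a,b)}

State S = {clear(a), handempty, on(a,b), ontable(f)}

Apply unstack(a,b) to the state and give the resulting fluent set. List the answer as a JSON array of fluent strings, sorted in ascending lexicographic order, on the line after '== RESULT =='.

Compute (S \ del) ∪ add:
  pre ⊆ S: {clear(a), handempty, on(a,b)} ⊆ S  — applicable
  S \ del = {ontable(f)}
  ∪ add   = {clear(b), holding(a), ontable(f)}

== RESULT ==
["clear(b)", "holding(a)", "ontable(f)"]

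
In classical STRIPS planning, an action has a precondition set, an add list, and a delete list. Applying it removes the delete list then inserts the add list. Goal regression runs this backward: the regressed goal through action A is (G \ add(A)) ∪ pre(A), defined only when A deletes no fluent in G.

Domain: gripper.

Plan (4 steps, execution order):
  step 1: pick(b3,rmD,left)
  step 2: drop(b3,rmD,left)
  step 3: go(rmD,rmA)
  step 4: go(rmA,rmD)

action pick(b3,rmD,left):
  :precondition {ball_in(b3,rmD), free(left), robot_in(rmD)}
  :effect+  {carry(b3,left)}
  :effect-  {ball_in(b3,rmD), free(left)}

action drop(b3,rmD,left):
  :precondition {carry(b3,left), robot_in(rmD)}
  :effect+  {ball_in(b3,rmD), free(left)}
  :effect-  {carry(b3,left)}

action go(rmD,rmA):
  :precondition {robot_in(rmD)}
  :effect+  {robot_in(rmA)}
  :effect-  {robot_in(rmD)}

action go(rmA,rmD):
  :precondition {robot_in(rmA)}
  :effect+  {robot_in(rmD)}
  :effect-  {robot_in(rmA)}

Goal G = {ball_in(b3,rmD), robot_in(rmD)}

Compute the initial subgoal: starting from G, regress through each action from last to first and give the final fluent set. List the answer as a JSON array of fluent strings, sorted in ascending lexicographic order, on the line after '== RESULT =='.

Regress step by step:
  through step 4 (go(rmA,rmD)): drop {robot_in(rmD)}, keep {ball_in(b3,rmD)}, require {robot_in(rmA)}
    → {ball_in(b3,rmD), robot_in(rmA)}
  through step 3 (go(rmD,rmA)): drop {robot_in(rmA)}, keep {ball_in(b3,rmD)}, require {robot_in(rmD)}
    → {ball_in(b3,rmD), robot_in(rmD)}
  through step 2 (drop(b3,rmD,left)): drop {ball_in(b3,rmD)}, keep {robot_in(rmD)}, require {carry(b3,left), robot_in(rmD)}
    → {carry(b3,left), robot_in(rmD)}
  through step 1 (pick(b3,rmD,left)): drop {carry(b3,left)}, keep {robot_in(rmD)}, require {ball_in(b3,rmD), free(left), robot_in(rmD)}
    → {ball_in(b3,rmD), free(left), robot_in(rmD)}

== RESULT ==
["ball_in(b3,rmD)", "free(left)", "robot_in(rmD)"]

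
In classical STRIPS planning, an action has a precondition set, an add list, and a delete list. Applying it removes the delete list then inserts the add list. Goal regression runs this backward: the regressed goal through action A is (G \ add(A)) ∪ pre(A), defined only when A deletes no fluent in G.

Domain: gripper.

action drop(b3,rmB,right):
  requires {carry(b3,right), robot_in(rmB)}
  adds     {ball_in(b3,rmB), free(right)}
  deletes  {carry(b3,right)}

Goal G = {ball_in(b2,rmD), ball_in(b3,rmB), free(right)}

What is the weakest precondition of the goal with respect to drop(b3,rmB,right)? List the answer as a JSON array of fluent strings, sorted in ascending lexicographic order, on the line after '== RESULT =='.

Regress:
  G ∩ del = {}  (empty — regression defined)
  G \ add = {ball_in(b2,rmD), ball_in(b3,rmB), free(right)} \ {ball_in(b3,rmB), free(right)} = {ball_in(b2,rmD)}
  ∪ pre   = {ball_in(b2,rmD)} ∪ {carry(b3,right), robot_in(rmB)}
          = {ball_in(b2,rmD), carry(b3,right), robot_in(rmB)}

== RESULT ==
["ball_in(b2,rmD)", "carry(b3,right)", "robot_in(rmB)"]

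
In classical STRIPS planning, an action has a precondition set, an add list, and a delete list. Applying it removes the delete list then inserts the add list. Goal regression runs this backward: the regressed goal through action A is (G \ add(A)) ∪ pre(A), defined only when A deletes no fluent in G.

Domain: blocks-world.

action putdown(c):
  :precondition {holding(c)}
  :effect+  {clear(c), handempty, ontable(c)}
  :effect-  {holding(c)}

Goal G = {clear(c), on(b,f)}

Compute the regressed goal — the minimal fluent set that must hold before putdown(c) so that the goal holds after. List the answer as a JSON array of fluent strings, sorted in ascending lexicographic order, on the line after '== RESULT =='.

Compute (G \ add) ∪ pre:
  G ∩ del = {}  (empty — regression defined)
  G \ add = {clear(c), on(b,f)} \ {clear(c), handempty, ontable(c)} = {on(b,f)}
  ∪ pre   = {on(b,f)} ∪ {holding(c)}
          = {holding(c), on(b,f)}

== RESULT ==
["holding(c)", "on(b,f)"]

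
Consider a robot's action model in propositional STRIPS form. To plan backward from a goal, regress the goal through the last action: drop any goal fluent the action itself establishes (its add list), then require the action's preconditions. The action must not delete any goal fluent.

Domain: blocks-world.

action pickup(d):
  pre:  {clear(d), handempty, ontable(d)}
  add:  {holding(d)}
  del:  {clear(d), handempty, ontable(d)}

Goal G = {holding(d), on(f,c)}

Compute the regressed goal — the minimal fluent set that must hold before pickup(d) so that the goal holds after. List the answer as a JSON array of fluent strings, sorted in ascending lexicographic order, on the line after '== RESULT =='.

Regress:
  G ∩ del = {}  (empty — regression defined)
  G \ add = {holding(d), on(f,c)} \ {holding(d)} = {on(f,c)}
  ∪ pre   = {on(f,c)} ∪ {clear(d), handempty, ontable(d)}
          = {clear(d), handempty, on(f,c), ontable(d)}

== RESULT ==
["clear(d)", "handempty", "on(f,c)", "ontable(d)"]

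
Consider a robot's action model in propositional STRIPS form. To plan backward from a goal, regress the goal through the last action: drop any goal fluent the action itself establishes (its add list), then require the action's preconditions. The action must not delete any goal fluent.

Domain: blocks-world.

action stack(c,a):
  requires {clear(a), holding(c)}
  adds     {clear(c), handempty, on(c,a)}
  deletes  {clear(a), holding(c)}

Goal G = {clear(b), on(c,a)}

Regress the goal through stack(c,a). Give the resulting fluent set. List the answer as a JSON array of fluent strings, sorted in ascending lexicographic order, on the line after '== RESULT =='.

Compute (G \ add) ∪ pre:
  G ∩ del = {}  (empty — regression defined)
  G \ add = {clear(b), on(c,a)} \ {clear(c), handempty, on(c,a)} = {clear(b)}
  ∪ pre   = {clear(b)} ∪ {clear(a), holding(c)}
          = {clear(a), clear(b), holding(c)}

== RESULT ==
["clear(a)", "clear(b)", "holding(c)"]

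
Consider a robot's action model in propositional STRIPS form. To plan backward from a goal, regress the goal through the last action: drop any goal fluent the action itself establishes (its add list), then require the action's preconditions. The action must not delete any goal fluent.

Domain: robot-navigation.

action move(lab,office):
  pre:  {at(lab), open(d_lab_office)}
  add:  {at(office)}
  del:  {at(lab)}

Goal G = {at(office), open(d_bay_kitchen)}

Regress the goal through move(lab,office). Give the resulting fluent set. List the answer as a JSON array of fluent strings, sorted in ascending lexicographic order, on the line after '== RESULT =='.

Regress:
  G ∩ del = {}  (empty — regression defined)
  G \ add = {at(office), open(d_bay_kitchen)} \ {at(office)} = {open(d_bay_kitchen)}
  ∪ pre   = {open(d_bay_kitchen)} ∪ {at(lab), open(d_lab_office)}
          = {at(lab), open(d_bay_kitchen), open(d_lab_office)}

== RESULT ==
["at(lab)", "open(d_bay_kitchen)", "open(d_lab_office)"]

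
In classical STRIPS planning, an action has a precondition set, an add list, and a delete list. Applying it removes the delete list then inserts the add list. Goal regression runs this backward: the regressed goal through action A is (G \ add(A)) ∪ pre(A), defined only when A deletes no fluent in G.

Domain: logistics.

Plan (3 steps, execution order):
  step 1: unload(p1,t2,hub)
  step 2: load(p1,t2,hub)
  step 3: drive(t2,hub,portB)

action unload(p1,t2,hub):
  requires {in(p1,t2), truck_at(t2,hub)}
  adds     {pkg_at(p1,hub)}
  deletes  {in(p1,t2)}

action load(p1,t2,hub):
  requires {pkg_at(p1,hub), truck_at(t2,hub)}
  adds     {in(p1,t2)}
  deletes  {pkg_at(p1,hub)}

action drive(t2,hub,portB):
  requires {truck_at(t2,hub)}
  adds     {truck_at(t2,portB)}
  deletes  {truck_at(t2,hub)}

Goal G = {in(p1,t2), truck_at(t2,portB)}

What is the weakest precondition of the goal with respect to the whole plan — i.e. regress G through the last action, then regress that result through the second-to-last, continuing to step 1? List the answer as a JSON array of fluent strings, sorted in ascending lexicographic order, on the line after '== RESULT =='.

Work backward from the goal:
  through step 3 (drive(t2,hub,portB)): drop {truck_at(t2,portB)}, keep {in(p1,t2)}, require {truck_at(t2,hub)}
    → {in(p1,t2), truck_at(t2,hub)}
  through step 2 (load(p1,t2,hub)): drop {in(p1,t2)}, keep {truck_at(t2,hub)}, require {pkg_at(p1,hub), truck_at(t2,hub)}
    → {pkg_at(p1,hub), truck_at(t2,hub)}
  through step 1 (unload(p1,t2,hub)): drop {pkg_at(p1,hub)}, keep {truck_at(t2,hub)}, require {in(p1,t2), truck_at(t2,hub)}
    → {in(p1,t2), truck_at(t2,hub)}

== RESULT ==
["in(p1,t2)", "truck_at(t2,hub)"]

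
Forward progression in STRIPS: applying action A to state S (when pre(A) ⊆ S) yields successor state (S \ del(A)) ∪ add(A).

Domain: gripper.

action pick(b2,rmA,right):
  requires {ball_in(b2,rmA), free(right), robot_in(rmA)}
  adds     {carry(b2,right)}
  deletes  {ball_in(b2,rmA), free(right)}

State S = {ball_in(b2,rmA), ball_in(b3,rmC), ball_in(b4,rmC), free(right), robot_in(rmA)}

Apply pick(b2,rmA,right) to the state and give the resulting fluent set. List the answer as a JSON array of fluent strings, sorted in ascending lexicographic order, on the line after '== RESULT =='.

Progress:
  pre ⊆ S: {ball_in(b2,rmA), free(right), robot_in(rmA)} ⊆ S  — applicable
  S \ del = {ball_in(b3,rmC), ball_in(b4,rmC), robot_in(rmA)}
  ∪ add   = {ball_in(b3,rmC), ball_in(b4,rmC), carry(b2,right), robot_in(rmA)}

== RESULT ==
["ball_in(b3,rmC)", "ball_in(b4,rmC)", "carry(b2,right)", "robot_in(rmA)"]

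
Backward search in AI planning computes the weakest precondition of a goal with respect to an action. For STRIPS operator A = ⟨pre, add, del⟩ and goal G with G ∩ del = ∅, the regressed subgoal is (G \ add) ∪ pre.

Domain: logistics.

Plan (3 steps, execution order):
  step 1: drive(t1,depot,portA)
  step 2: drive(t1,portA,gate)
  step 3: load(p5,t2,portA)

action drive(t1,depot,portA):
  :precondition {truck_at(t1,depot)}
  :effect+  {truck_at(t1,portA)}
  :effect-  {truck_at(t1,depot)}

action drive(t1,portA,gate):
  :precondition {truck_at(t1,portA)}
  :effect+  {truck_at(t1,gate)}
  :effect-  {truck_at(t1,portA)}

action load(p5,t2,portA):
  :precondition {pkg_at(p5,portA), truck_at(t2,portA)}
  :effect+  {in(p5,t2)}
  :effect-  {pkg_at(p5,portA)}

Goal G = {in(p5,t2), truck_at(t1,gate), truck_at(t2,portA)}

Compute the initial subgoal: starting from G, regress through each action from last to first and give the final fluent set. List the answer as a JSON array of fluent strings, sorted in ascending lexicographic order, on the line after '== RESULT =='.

Regress step by step:
  through step 3 (load(p5,t2,portA)): drop {in(p5,t2)}, keep {truck_at(t1,gate), truck_at(t2,portA)}, require {pkg_at(p5,portA), truck_at(t2,portA)}
    → {pkg_at(p5,portA), truck_at(t1,gate), truck_at(t2,portA)}
  through step 2 (drive(t1,portA,gate)): drop {truck_at(t1,gate)}, keep {pkg_at(p5,portA), truck_at(t2,portA)}, require {truck_at(t1,portA)}
    → {pkg_at(p5,portA), truck_at(t1,portA), truck_at(t2,portA)}
  through step 1 (drive(t1,depot,portA)): drop {truck_at(t1,portA)}, keep {pkg_at(p5,portA), truck_at(t2,portA)}, require {truck_at(t1,depot)}
    → {pkg_at(p5,portA), truck_at(t1,depot), truck_at(t2,portA)}

== RESULT ==
["pkg_at(p5,portA)", "truck_at(t1,depot)", "truck_at(t2,portA)"]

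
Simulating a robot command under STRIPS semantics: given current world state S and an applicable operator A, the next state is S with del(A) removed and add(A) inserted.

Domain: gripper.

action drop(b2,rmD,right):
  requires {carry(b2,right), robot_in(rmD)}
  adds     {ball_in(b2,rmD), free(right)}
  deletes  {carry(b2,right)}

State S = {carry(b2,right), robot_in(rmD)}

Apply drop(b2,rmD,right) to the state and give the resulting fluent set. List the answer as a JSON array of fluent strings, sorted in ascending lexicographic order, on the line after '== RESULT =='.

Progress:
  pre ⊆ S: {carry(b2,right), robot_in(rmD)} ⊆ S  — applicable
  S \ del = {robot_in(rmD)}
  ∪ add   = {ball_in(b2,rmD), free(right), robot_in(rmD)}

== RESULT ==
["ball_in(b2,rmD)", "free(right)", "robot_in(rmD)"]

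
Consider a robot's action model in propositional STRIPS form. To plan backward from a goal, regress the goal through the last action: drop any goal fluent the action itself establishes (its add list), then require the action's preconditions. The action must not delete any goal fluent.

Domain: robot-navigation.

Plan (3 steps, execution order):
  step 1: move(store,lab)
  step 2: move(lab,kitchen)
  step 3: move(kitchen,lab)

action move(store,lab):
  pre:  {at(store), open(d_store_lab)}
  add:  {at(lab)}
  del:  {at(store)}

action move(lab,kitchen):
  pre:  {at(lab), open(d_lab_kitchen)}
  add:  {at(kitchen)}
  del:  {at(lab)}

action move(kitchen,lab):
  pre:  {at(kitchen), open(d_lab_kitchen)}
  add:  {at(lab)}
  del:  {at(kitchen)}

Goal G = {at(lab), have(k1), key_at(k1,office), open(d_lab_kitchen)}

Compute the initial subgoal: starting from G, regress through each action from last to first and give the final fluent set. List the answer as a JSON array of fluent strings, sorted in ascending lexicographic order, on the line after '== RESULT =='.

Work backward from the goal:
  through step 3 (move(kitchen,lab)): drop {at(lab)}, keep {have(k1), key_at(k1,office), open(d_lab_kitchen)}, require {at(kitchen), open(d_lab_kitchen)}
    → {at(kitchen), have(k1), key_at(k1,office), open(d_lab_kitchen)}
  through step 2 (move(lab,kitchen)): drop {at(kitchen)}, keep {have(k1), key_at(k1,office), open(d_lab_kitchen)}, require {at(lab), open(d_lab_kitchen)}
    → {at(lab), have(k1), key_at(k1,office), open(d_lab_kitchen)}
  through step 1 (move(store,lab)): drop {at(lab)}, keep {have(k1), key_at(k1,office), open(d_lab_kitchen)}, require {at(store), open(d_store_lab)}
    → {at(store), have(k1), key_at(k1,office), open(d_lab_kitchen), open(d_store_lab)}

== RESULT ==
["at(store)", "have(k1)", "key_at(k1,office)", "open(d_lab_kitchen)", "open(d_store_lab)"]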